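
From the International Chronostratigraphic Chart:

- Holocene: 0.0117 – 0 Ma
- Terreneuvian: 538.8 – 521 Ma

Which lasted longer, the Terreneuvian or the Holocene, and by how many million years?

Terreneuvian: 538.8 − 521 = 17.8 Myr.
Holocene: 0.0117 − 0 = 0.0117 Myr.
Difference: 17.8 − 0.0117 = 17.7883 Myr, so the Terreneuvian was longer.

Terreneuvian, by 17.7883 million years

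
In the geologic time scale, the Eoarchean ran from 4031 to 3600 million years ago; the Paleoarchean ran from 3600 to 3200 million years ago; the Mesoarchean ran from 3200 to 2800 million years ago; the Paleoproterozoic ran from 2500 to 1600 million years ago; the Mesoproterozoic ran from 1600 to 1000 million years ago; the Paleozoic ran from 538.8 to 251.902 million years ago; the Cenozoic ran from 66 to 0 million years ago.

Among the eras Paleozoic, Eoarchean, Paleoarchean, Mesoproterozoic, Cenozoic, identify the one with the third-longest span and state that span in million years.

Durations: Paleozoic 286.898; Eoarchean 431; Paleoarchean 400; Mesoproterozoic 600; Cenozoic 66 Myr.
Sorted longest-first: Mesoproterozoic (600), Eoarchean (431), Paleoarchean (400), Paleozoic (286.898), Cenozoic (66).
The third longest is Paleoarchean at 400 Myr.

Paleoarchean, 400 million years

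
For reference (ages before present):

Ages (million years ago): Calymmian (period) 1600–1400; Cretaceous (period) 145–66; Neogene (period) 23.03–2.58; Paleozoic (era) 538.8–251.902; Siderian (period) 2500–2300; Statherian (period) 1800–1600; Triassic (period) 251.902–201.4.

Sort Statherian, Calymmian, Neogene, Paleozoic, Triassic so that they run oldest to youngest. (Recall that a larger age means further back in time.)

Sorting by start age (descending Ma, since larger Ma = older): Statherian start 1800, Calymmian start 1600, Paleozoic start 538.8, Triassic start 251.902, Neogene start 23.03.

Statherian → Calymmian → Paleozoic → Triassic → Neogene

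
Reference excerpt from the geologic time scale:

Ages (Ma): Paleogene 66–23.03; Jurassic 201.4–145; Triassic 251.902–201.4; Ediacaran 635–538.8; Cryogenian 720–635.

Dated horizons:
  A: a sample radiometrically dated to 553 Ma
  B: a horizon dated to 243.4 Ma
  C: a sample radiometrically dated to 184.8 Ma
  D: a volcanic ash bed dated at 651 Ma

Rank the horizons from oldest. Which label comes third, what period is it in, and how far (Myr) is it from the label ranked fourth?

Sorted oldest-first by Ma: D (651), A (553), B (243.4), C (184.8).
The third oldest is B at 243.4 Ma, which lies in 251.902–201.4 Ma: the Triassic.
The fourth oldest is C at 184.8 Ma; separation = |243.4 − 184.8| = 58.6 Myr.

B, in the Triassic; 58.6 million years to C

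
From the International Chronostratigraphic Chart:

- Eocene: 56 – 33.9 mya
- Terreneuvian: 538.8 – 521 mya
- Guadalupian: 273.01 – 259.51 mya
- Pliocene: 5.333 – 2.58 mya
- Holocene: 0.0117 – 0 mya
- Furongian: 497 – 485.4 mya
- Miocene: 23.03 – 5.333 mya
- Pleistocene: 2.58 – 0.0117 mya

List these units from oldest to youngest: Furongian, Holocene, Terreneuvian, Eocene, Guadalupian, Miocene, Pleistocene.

Terreneuvian, then Furongian, then Guadalupian, then Eocene, then Miocene, then Pleistocene, then Holocene

Sorting by start age (descending Ma, since larger Ma = older): Terreneuvian start 538.8, Furongian start 497, Guadalupian start 273.01, Eocene start 56, Miocene start 23.03, Pleistocene start 2.58, Holocene start 0.0117.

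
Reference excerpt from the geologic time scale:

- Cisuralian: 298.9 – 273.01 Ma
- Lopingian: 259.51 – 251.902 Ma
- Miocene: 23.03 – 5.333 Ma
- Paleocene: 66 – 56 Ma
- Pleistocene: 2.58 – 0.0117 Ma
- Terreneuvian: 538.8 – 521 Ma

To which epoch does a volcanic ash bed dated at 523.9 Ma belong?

Terreneuvian

523.9 Ma lies between 538.8 and 521 Ma, so it falls in the Terreneuvian.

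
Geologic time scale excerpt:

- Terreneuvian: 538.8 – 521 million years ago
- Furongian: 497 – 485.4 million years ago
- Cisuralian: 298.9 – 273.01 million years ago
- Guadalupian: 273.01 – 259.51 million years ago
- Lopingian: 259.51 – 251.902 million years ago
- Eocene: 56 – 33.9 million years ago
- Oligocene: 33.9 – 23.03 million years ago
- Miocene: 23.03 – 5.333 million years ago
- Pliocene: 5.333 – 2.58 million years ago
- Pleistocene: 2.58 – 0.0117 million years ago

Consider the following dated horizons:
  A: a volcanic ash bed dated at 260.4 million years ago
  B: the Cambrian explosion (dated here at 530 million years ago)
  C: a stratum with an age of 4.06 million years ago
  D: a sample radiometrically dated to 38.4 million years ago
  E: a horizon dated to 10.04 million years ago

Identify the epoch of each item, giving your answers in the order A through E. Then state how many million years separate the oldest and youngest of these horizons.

A — Guadalupian; B — Terreneuvian; C — Pliocene; D — Eocene; E — Miocene; span 525.94 million years

Match each age against the start–end ranges in the excerpt: A = 260.4 Ma → Guadalupian (273.01–259.51); B = 530 Ma → Terreneuvian (538.8–521); C = 4.06 Ma → Pliocene (5.333–2.58); D = 38.4 Ma → Eocene (56–33.9); E = 10.04 Ma → Miocene (23.03–5.333).
The largest age is 530 Ma and the smallest is 4.06 Ma; their difference is 525.94 Myr.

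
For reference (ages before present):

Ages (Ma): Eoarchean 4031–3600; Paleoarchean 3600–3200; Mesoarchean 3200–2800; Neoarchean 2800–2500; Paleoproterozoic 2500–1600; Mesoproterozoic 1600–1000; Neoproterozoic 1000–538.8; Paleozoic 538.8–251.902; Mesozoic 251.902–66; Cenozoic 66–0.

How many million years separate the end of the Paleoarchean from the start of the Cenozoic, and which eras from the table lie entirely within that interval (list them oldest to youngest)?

The Paleoarchean closes at 3200 Ma and the Cenozoic opens at 66 Ma, so the interval is 3200 − 66 = 3134 Myr.
An era fits inside if it starts at or after 3200 Ma and ends at or before 66 Ma; oldest first that gives Mesoarchean, Neoarchean, Paleoproterozoic, Mesoproterozoic, Neoproterozoic, Paleozoic, Mesozoic.

3134 million years; Mesoarchean, Neoarchean, Paleoproterozoic, Mesoproterozoic, Neoproterozoic, Paleozoic, Mesozoic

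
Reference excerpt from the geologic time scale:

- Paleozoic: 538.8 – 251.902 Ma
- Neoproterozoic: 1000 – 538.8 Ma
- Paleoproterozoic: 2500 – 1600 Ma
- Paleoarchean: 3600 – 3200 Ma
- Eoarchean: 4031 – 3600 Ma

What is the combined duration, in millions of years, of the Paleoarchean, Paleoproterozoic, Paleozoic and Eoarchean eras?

2017.898 million years

Duration is start − end for each: (3600 − 3200) + (2500 − 1600) + (538.8 − 251.902) + (4031 − 3600).
That is 400 + 900 + 286.898 + 431, which totals 2017.898 million years.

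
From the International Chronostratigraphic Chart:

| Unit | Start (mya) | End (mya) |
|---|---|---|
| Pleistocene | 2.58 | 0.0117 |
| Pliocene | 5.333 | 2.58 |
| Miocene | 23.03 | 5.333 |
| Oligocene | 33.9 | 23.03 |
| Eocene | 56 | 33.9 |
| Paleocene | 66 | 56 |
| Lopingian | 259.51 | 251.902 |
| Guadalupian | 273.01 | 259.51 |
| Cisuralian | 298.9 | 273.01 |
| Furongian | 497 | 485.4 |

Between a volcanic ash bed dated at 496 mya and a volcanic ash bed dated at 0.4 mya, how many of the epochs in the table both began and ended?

The older date is 496 Ma and the younger is 0.4 Ma.
Epochs with start < 496 and end > 0.4 Ma: Cisuralian (298.9–273.01), Guadalupian (273.01–259.51), Lopingian (259.51–251.902), Paleocene (66–56), Eocene (56–33.9), Oligocene (33.9–23.03), Miocene (23.03–5.333), Pliocene (5.333–2.58).
That is 8 complete epochs.

8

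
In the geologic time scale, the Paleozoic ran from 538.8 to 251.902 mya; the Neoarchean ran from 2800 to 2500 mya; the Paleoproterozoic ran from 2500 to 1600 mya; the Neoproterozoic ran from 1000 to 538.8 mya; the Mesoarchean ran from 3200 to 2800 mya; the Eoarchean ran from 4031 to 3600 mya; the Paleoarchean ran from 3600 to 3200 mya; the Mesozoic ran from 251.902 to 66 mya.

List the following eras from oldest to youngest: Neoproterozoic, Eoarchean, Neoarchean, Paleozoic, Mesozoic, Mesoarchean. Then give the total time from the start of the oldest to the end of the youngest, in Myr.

From the excerpt: Neoproterozoic 1000–538.8; Eoarchean 4031–3600; Neoarchean 2800–2500; Paleozoic 538.8–251.902; Mesozoic 251.902–66; Mesoarchean 3200–2800 (Ma).
Larger Ma is earlier, so the oldest is Eoarchean and the youngest is Mesozoic; oldest to youngest: Eoarchean, Mesoarchean, Neoarchean, Neoproterozoic, Paleozoic, Mesozoic.
Oldest start 4031 minus youngest end 66 gives 3965 Myr overall.

Eoarchean → Mesoarchean → Neoarchean → Neoproterozoic → Paleozoic → Mesozoic; total span 3965 Myr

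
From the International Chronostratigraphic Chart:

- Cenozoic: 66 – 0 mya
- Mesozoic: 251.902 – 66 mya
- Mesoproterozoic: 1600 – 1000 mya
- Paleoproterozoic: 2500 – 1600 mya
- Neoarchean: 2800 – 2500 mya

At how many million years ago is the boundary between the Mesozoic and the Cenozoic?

The Mesozoic ends and the Cenozoic begins at 66 mya.

66 mya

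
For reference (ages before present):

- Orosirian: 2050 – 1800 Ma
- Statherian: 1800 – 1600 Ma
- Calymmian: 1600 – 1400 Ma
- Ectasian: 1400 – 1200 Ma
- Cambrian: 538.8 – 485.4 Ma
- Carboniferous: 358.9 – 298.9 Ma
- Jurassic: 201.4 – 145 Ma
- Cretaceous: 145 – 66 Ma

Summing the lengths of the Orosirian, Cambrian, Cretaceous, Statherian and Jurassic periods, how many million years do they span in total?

Duration is start − end for each: (2050 − 1800) + (538.8 − 485.4) + (145 − 66) + (1800 − 1600) + (201.4 − 145).
That is 250 + 53.4 + 79 + 200 + 56.4, which totals 638.8 million years.

638.8 million years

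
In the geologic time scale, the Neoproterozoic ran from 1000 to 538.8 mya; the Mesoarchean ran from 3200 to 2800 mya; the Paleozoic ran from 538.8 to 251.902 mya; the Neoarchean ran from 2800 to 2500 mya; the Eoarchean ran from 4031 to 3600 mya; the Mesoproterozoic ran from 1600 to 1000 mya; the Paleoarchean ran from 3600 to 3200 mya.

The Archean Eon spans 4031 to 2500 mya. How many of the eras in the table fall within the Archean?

4

Eras inside 4031–2500 Ma: Eoarchean, Paleoarchean, Mesoarchean, Neoarchean — 4 in total.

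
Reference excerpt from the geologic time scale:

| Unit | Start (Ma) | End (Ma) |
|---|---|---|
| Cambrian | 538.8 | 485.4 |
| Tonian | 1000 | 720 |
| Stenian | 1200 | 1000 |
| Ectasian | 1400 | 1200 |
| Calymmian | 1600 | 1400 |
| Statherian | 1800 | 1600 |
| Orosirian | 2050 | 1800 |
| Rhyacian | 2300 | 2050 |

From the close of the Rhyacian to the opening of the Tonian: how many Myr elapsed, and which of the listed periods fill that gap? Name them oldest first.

The Rhyacian closes at 2050 Ma and the Tonian opens at 1000 Ma, so the interval is 2050 − 1000 = 1050 Myr.
A period fits inside if it starts at or after 2050 Ma and ends at or before 1000 Ma; oldest first that gives Orosirian, Statherian, Calymmian, Ectasian, Stenian.

1050 million years; Orosirian, Statherian, Calymmian, Ectasian, Stenian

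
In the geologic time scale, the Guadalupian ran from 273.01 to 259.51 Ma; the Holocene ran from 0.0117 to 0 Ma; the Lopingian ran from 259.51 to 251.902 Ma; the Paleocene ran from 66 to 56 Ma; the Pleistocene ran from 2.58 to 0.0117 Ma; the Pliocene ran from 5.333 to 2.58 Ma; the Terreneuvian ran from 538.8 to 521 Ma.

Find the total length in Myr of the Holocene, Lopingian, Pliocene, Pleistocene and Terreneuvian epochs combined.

30.741 million years

Each duration: Holocene = 0.0117; Lopingian = 7.608; Pliocene = 2.753; Pleistocene = 2.5683; Terreneuvian = 17.8.
Sum: 0.0117 + 7.608 + 2.753 + 2.5683 + 17.8 = 30.741 Myr.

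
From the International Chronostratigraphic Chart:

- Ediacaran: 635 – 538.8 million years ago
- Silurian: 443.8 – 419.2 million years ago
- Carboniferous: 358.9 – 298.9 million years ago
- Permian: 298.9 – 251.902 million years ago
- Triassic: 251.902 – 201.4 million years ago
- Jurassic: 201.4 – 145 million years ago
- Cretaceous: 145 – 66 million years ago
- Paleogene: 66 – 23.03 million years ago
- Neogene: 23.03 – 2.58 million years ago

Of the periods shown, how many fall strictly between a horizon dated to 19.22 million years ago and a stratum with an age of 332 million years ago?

332 Ma sits inside the Carboniferous (358.9–298.9) and 19.22 Ma inside the Neogene (23.03–2.58); neither of those is wholly between the two dates.
The listed periods lying completely between them are Permian, Triassic, Jurassic, Cretaceous, Paleogene — 5 in all.

5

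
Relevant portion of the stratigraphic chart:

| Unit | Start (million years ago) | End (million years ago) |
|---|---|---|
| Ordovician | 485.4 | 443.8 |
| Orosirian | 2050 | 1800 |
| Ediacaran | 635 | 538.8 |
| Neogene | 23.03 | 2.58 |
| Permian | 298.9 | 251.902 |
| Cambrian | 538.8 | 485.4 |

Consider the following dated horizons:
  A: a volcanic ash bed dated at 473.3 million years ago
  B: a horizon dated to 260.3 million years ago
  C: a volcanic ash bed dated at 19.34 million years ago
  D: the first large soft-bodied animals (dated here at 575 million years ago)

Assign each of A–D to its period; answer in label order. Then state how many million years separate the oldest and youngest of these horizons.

A — Ordovician; B — Permian; C — Neogene; D — Ediacaran; span 555.66 million years

Match each age against the start–end ranges in the excerpt: A = 473.3 Ma → Ordovician (485.4–443.8); B = 260.3 Ma → Permian (298.9–251.902); C = 19.34 Ma → Neogene (23.03–2.58); D = 575 Ma → Ediacaran (635–538.8).
The largest age is 575 Ma and the smallest is 19.34 Ma; their difference is 555.66 Myr.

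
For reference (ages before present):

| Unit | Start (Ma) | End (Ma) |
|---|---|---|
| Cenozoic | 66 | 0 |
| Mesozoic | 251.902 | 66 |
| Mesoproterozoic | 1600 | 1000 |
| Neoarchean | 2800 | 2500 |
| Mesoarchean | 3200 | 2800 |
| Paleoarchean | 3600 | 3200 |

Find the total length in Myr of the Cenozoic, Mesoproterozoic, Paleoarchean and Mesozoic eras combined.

1251.902 million years

Duration is start − end for each: (66 − 0) + (1600 − 1000) + (3600 − 3200) + (251.902 − 66).
That is 66 + 600 + 400 + 185.902, which totals 1251.902 million years.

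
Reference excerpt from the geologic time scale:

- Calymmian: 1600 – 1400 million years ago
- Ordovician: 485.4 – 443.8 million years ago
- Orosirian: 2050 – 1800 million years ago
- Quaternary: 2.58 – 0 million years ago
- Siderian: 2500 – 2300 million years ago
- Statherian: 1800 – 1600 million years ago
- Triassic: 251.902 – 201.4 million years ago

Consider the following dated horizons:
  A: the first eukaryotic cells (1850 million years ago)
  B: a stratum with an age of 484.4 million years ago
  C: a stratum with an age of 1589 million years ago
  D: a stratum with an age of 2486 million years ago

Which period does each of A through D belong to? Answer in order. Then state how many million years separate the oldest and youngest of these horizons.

A — Orosirian; B — Ordovician; C — Calymmian; D — Siderian; span 2001.6 million years

A: 1850 Ma lies in 2050–1800 Ma, so Orosirian.
B: 484.4 Ma lies in 485.4–443.8 Ma, so Ordovician.
C: 1589 Ma lies in 1600–1400 Ma, so Calymmian.
D: 2486 Ma lies in 2500–2300 Ma, so Siderian.
Oldest = 2486 Ma, youngest = 484.4 Ma → span 2001.6 Myr.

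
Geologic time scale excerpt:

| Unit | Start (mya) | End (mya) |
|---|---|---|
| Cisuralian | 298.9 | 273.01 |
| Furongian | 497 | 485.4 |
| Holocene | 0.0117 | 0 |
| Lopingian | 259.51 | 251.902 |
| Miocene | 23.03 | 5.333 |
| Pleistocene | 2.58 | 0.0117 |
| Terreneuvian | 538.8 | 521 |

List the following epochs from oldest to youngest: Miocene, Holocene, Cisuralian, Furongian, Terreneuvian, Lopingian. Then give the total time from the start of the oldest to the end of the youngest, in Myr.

From the excerpt: Miocene 23.03–5.333; Holocene 0.0117–0; Cisuralian 298.9–273.01; Furongian 497–485.4; Terreneuvian 538.8–521; Lopingian 259.51–251.902 (Ma).
Larger Ma is earlier, so the oldest is Terreneuvian and the youngest is Holocene; oldest to youngest: Terreneuvian, Furongian, Cisuralian, Lopingian, Miocene, Holocene.
Oldest start 538.8 minus youngest end 0 gives 538.8 Myr overall.

Terreneuvian, Furongian, Cisuralian, Lopingian, Miocene, Holocene; total span 538.8 Myr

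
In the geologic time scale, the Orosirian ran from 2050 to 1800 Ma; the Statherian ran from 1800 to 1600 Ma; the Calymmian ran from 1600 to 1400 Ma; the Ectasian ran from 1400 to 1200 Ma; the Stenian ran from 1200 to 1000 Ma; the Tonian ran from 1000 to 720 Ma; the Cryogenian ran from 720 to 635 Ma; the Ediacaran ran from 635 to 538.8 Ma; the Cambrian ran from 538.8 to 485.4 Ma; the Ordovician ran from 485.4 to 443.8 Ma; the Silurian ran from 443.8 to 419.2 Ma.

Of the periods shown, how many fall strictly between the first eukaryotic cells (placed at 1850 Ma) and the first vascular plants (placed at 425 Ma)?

1850 Ma sits inside the Orosirian (2050–1800) and 425 Ma inside the Silurian (443.8–419.2); neither of those is wholly between the two dates.
The listed periods lying completely between them are Statherian, Calymmian, Ectasian, Stenian, Tonian, Cryogenian, Ediacaran, Cambrian, Ordovician — 9 in all.

9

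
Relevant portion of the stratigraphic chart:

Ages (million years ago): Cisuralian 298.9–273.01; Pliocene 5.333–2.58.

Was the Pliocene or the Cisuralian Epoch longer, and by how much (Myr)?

Pliocene: 5.333 − 2.58 = 2.753 Myr.
Cisuralian: 298.9 − 273.01 = 25.89 Myr.
Difference: 25.89 − 2.753 = 23.137 Myr, so the Cisuralian was longer.

Cisuralian, by 23.137 million years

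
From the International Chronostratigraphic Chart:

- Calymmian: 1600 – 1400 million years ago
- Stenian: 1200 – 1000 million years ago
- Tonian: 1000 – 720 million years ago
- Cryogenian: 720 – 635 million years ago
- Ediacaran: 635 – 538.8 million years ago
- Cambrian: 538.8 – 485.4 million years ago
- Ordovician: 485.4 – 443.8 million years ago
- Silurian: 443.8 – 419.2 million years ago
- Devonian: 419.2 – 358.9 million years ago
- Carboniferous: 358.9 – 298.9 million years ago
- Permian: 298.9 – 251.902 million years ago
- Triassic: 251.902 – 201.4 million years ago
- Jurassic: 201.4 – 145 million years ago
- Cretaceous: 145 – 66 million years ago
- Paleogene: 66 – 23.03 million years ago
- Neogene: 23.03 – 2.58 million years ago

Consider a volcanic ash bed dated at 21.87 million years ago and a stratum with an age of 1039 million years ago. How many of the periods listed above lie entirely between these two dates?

13

The older date is 1039 Ma and the younger is 21.87 Ma.
Periods with start < 1039 and end > 21.87 Ma: Tonian (1000–720), Cryogenian (720–635), Ediacaran (635–538.8), Cambrian (538.8–485.4), Ordovician (485.4–443.8), Silurian (443.8–419.2), Devonian (419.2–358.9), Carboniferous (358.9–298.9), Permian (298.9–251.902), Triassic (251.902–201.4), Jurassic (201.4–145), Cretaceous (145–66), Paleogene (66–23.03).
That is 13 complete periods.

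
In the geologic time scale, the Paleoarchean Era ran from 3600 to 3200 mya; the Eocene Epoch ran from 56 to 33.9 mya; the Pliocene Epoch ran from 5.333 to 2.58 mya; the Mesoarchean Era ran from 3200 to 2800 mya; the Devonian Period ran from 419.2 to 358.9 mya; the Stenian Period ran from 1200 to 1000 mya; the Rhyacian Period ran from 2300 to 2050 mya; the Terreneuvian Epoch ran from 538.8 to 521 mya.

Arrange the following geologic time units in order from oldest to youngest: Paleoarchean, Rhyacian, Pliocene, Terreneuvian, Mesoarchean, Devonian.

Paleoarchean, Mesoarchean, Rhyacian, Terreneuvian, Devonian, Pliocene

Sorting by start age (descending Ma, since larger Ma = older): Paleoarchean began 3600, Mesoarchean began 3200, Rhyacian began 2300, Terreneuvian began 538.8, Devonian began 419.2, Pliocene began 5.333.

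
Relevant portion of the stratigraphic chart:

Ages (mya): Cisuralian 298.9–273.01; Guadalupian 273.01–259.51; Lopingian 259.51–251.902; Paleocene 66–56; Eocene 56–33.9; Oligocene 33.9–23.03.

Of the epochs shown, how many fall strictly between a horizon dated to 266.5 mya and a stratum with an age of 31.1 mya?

The older date is 266.5 Ma and the younger is 31.1 Ma.
Epochs with start < 266.5 and end > 31.1 Ma: Lopingian (259.51–251.902), Paleocene (66–56), Eocene (56–33.9).
That is 3 complete epochs.

3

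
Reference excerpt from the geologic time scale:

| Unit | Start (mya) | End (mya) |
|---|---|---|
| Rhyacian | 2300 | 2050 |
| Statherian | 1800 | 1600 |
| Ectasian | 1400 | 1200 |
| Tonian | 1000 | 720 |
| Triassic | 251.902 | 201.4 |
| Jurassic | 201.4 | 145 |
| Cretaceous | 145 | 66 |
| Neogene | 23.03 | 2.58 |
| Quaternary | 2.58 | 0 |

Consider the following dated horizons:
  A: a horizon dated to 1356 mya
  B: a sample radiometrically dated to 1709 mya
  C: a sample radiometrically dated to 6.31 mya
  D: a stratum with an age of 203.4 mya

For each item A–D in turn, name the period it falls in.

A — Ectasian; B — Statherian; C — Neogene; D — Triassic

Match each age against the start–end ranges in the excerpt: A = 1356 Ma → Ectasian (1400–1200); B = 1709 Ma → Statherian (1800–1600); C = 6.31 Ma → Neogene (23.03–2.58); D = 203.4 Ma → Triassic (251.902–201.4).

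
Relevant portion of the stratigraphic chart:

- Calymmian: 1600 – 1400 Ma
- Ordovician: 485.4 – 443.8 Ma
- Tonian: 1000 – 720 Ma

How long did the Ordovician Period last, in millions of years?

41.6 million years

485.4 − 443.8 = 41.6 million years.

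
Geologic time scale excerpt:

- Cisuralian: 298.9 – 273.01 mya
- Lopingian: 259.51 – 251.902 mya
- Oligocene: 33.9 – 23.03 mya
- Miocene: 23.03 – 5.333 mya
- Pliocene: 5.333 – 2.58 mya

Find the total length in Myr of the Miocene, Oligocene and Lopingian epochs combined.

Duration is start − end for each: (23.03 − 5.333) + (33.9 − 23.03) + (259.51 − 251.902).
That is 17.697 + 10.87 + 7.608, which totals 36.175 million years.

36.175 million years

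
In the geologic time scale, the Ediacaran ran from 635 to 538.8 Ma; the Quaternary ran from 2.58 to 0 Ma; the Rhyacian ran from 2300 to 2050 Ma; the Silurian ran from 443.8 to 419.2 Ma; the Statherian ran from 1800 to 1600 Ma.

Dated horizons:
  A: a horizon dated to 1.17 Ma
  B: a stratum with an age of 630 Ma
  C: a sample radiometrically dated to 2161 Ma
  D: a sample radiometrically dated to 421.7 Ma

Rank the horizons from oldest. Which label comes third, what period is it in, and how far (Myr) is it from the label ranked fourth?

Sorted oldest-first by Ma: C (2161), B (630), D (421.7), A (1.17).
The third oldest is D at 421.7 Ma, which lies in 443.8–419.2 Ma: the Silurian.
The fourth oldest is A at 1.17 Ma; separation = |421.7 − 1.17| = 420.53 Myr.

D, in the Silurian; 420.53 million years to A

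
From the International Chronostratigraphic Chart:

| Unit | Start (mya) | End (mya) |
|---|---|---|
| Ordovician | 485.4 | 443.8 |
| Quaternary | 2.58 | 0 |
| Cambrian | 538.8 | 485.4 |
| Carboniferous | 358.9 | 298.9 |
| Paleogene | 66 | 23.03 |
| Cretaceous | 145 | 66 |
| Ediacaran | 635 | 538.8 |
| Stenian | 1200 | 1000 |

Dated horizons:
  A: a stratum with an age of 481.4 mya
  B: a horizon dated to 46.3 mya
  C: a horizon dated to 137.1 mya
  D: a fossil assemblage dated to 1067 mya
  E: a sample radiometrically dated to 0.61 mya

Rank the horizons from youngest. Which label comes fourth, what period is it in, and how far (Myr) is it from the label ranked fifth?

A, in the Ordovician; 585.6 million years to D

Sorted youngest-first by Ma: E (0.61), B (46.3), C (137.1), A (481.4), D (1067).
The fourth youngest is A at 481.4 Ma, which lies in 485.4–443.8 Ma: the Ordovician.
The fifth youngest is D at 1067 Ma; separation = |481.4 − 1067| = 585.6 Myr.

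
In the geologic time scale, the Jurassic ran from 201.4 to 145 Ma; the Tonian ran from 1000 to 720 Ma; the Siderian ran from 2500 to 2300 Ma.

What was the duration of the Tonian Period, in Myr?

1000 − 720 = 280 million years.

280 million years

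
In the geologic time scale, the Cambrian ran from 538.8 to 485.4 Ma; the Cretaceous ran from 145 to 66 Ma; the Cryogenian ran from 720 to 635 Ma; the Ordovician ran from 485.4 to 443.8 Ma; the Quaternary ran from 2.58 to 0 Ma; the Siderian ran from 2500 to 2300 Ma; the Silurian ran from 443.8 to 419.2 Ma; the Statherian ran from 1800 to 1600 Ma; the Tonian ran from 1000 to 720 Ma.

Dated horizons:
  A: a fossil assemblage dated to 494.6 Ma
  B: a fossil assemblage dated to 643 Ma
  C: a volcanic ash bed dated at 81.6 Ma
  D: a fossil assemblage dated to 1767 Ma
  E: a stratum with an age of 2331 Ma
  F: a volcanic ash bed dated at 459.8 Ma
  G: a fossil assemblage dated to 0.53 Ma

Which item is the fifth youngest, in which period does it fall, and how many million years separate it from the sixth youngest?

B, in the Cryogenian; 1124 million years to D

Sorted youngest-first by Ma: G (0.53), C (81.6), F (459.8), A (494.6), B (643), D (1767), E (2331).
The fifth youngest is B at 643 Ma, which lies in 720–635 Ma: the Cryogenian.
The sixth youngest is D at 1767 Ma; separation = |643 − 1767| = 1124 Myr.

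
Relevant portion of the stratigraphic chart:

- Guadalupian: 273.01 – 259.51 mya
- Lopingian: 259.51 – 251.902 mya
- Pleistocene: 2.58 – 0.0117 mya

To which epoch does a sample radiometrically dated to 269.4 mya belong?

Guadalupian

269.4 Ma lies between 273.01 and 259.51 Ma, so it falls in the Guadalupian.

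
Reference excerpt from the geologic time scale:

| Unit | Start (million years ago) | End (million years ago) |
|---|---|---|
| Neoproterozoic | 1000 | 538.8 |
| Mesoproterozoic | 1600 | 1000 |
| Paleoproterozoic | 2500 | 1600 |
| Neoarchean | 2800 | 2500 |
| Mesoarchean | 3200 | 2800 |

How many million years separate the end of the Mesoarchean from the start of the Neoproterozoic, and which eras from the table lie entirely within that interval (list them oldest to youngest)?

End of Mesoarchean = 2800 Ma; start of Neoproterozoic = 1000 Ma.
Gap = 2800 − 1000 = 1800 Myr.
Eras wholly inside 2800–1000 Ma: Neoarchean (2800–2500), Paleoproterozoic (2500–1600), Mesoproterozoic (1600–1000).

1800 million years; Neoarchean, Paleoproterozoic, Mesoproterozoic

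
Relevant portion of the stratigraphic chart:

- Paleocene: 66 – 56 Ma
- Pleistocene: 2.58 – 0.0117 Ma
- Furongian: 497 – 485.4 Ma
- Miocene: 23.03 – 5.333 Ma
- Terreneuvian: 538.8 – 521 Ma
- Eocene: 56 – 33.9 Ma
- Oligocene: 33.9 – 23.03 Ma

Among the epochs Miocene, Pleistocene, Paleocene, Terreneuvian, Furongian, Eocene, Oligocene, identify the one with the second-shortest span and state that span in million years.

Start − end for each: Miocene 23.03 − 5.333 = 17.697; Pleistocene 2.58 − 0.0117 = 2.5683; Paleocene 66 − 56 = 10; Terreneuvian 538.8 − 521 = 17.8; Furongian 497 − 485.4 = 11.6; Eocene 56 − 33.9 = 22.1; Oligocene 33.9 − 23.03 = 10.87.
Ranking these from shortest: Pleistocene < Paleocene < Oligocene < Furongian < Miocene < Terreneuvian < Eocene.
Position 2 in that ranking is Paleocene, which lasted 10 Myr.

Paleocene, 10 million years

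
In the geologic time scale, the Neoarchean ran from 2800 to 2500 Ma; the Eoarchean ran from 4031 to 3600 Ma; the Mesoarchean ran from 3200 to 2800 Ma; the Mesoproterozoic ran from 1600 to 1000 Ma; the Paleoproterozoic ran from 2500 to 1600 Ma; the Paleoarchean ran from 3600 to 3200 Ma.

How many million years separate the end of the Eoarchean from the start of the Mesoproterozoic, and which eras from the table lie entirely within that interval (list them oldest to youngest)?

2000 million years; Paleoarchean, Mesoarchean, Neoarchean, Paleoproterozoic

The Eoarchean closes at 3600 Ma and the Mesoproterozoic opens at 1600 Ma, so the interval is 3600 − 1600 = 2000 Myr.
An era fits inside if it starts at or after 3600 Ma and ends at or before 1600 Ma; oldest first that gives Paleoarchean, Mesoarchean, Neoarchean, Paleoproterozoic.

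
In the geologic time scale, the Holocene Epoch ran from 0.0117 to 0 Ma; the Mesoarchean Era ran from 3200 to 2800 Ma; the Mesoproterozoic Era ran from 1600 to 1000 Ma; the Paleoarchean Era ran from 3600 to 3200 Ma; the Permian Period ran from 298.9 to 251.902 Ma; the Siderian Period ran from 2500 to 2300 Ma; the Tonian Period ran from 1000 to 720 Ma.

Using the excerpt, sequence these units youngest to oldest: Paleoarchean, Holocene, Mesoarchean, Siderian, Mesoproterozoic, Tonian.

Sorting by start age (ascending Ma, since larger Ma = older): Holocene start 0.0117, Tonian start 1000, Mesoproterozoic start 1600, Siderian start 2500, Mesoarchean start 3200, Paleoarchean start 3600.

Holocene, Tonian, Mesoproterozoic, Siderian, Mesoarchean, Paleoarchean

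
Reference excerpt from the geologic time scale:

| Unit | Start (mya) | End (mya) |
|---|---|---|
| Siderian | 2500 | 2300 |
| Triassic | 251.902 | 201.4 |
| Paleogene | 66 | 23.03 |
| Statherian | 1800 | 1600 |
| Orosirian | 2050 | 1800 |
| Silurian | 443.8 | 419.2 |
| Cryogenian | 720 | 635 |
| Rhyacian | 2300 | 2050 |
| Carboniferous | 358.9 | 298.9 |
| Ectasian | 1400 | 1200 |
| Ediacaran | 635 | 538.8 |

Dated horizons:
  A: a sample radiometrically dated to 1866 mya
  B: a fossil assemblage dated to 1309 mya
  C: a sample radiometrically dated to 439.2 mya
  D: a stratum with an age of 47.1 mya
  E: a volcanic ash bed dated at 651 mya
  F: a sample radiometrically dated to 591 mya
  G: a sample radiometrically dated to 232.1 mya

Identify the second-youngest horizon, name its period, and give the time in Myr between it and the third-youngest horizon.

Sorted youngest-first by Ma: D (47.1), G (232.1), C (439.2), F (591), E (651), B (1309), A (1866).
The second youngest is G at 232.1 Ma, which lies in 251.902–201.4 Ma: the Triassic.
The third youngest is C at 439.2 Ma; separation = |232.1 − 439.2| = 207.1 Myr.

G, in the Triassic; 207.1 million years to C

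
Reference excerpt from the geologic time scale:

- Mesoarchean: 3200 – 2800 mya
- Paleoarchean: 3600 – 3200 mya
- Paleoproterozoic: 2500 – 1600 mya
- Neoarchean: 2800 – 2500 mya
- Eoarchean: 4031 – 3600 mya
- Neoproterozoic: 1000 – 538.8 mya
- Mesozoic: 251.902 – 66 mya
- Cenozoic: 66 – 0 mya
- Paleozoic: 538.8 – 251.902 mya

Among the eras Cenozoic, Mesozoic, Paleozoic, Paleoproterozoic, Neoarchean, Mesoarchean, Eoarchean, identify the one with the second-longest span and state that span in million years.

Eoarchean, 431 million years

Durations: Cenozoic 66; Mesozoic 185.902; Paleozoic 286.898; Paleoproterozoic 900; Neoarchean 300; Mesoarchean 400; Eoarchean 431 Myr.
Sorted longest-first: Paleoproterozoic (900), Eoarchean (431), Mesoarchean (400), Neoarchean (300), Paleozoic (286.898), Mesozoic (185.902), Cenozoic (66).
The second longest is Eoarchean at 431 Myr.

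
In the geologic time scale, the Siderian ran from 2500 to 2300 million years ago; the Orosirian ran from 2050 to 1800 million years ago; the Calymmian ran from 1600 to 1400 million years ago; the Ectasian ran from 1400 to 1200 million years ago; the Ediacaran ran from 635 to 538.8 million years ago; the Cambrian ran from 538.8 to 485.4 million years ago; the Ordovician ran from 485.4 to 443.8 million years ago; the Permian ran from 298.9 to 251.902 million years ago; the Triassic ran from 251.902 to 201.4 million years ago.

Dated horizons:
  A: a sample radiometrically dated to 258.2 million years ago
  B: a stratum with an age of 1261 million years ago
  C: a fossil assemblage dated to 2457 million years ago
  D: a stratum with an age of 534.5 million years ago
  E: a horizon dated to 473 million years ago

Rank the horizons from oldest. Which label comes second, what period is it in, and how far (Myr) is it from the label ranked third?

Larger Ma means older, so oldest first: C 2457 > B 1261 > D 534.5 > E 473 > A 258.2.
Counting 2 along gives B (1261 Ma); the excerpt puts that inside the Ectasian, 1400–1200 Ma.
Next in line is D (534.5 Ma), and 1261 − 534.5 = 726.5 Myr.

B, in the Ectasian; 726.5 million years to D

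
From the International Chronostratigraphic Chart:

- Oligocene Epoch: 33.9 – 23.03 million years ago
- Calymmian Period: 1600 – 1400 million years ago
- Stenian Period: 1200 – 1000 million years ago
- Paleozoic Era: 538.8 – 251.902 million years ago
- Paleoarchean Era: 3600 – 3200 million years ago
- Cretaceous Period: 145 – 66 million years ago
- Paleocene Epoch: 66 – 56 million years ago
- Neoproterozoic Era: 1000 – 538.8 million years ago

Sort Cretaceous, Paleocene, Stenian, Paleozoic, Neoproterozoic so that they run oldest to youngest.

Stenian, then Neoproterozoic, then Paleozoic, then Cretaceous, then Paleocene

Read off each span (Ma): Cretaceous 145–66; Paleocene 66–56; Stenian 1200–1000; Paleozoic 538.8–251.902; Neoproterozoic 1000–538.8.
Larger Ma is older, so oldest→youngest is Stenian, Neoproterozoic, Paleozoic, Cretaceous, Paleocene.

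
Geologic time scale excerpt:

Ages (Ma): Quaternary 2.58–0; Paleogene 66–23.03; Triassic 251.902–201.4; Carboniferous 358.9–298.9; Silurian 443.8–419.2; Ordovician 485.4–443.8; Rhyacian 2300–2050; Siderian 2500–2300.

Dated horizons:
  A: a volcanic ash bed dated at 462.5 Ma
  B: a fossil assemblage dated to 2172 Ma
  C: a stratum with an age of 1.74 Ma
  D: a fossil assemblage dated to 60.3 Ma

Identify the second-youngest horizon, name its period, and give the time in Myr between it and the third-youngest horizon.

D, in the Paleogene; 402.2 million years to A

Sorted youngest-first by Ma: C (1.74), D (60.3), A (462.5), B (2172).
The second youngest is D at 60.3 Ma, which lies in 66–23.03 Ma: the Paleogene.
The third youngest is A at 462.5 Ma; separation = |60.3 − 462.5| = 402.2 Myr.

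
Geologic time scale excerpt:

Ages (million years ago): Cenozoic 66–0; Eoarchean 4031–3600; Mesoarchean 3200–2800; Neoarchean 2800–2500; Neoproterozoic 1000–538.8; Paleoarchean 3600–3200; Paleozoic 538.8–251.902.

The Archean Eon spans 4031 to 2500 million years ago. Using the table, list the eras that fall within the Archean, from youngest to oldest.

Neoarchean, Mesoarchean, Paleoarchean, Eoarchean

Eras with both bounds inside 4031–2500 Ma: Neoarchean (2800–2500), Mesoarchean (3200–2800), Paleoarchean (3600–3200), Eoarchean (4031–3600).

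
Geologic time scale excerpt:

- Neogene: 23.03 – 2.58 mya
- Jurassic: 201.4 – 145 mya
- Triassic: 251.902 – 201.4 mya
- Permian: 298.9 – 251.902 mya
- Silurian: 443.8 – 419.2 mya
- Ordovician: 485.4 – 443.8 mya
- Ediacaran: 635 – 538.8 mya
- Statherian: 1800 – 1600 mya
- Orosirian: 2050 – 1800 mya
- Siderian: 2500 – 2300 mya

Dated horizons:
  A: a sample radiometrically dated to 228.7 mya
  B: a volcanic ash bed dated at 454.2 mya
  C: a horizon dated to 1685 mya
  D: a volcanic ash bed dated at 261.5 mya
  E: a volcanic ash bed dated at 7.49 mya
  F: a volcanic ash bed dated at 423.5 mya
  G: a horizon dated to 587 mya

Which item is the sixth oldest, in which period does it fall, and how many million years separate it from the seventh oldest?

A, in the Triassic; 221.21 million years to E

Larger Ma means older, so oldest first: C 1685 > G 587 > B 454.2 > F 423.5 > D 261.5 > A 228.7 > E 7.49.
Counting 6 along gives A (228.7 Ma); the excerpt puts that inside the Triassic, 251.902–201.4 Ma.
Next in line is E (7.49 Ma), and 228.7 − 7.49 = 221.21 Myr.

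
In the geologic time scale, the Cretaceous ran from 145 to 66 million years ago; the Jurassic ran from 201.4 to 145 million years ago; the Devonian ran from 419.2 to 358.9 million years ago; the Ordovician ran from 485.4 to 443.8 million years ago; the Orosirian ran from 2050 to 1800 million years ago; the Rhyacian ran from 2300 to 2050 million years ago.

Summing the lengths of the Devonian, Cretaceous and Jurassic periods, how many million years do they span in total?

195.7 million years

Each duration: Devonian = 60.3; Cretaceous = 79; Jurassic = 56.4.
Sum: 60.3 + 79 + 56.4 = 195.7 Myr.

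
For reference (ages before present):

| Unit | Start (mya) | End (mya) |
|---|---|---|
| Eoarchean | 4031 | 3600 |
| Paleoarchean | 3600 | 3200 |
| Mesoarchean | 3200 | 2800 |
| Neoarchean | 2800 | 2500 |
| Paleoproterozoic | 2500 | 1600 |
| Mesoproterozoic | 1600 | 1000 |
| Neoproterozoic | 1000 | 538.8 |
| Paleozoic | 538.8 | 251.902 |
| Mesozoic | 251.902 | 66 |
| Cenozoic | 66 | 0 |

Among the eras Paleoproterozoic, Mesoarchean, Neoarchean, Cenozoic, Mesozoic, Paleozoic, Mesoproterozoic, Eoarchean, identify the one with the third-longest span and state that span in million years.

Eoarchean, 431 million years

Start − end for each: Paleoproterozoic 2500 − 1600 = 900; Mesoarchean 3200 − 2800 = 400; Neoarchean 2800 − 2500 = 300; Cenozoic 66 − 0 = 66; Mesozoic 251.902 − 66 = 185.902; Paleozoic 538.8 − 251.902 = 286.898; Mesoproterozoic 1600 − 1000 = 600; Eoarchean 4031 − 3600 = 431.
Ranking these from longest: Paleoproterozoic > Mesoproterozoic > Eoarchean > Mesoarchean > Neoarchean > Paleozoic > Mesozoic > Cenozoic.
Position 3 in that ranking is Eoarchean, which lasted 431 Myr.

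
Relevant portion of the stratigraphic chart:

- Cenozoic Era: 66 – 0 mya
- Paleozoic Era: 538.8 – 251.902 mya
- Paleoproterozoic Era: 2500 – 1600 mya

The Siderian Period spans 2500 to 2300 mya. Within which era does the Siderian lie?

Paleoproterozoic

The Siderian (2500–2300 Ma) lies entirely within 2500–1600 Ma, the Paleoproterozoic Era.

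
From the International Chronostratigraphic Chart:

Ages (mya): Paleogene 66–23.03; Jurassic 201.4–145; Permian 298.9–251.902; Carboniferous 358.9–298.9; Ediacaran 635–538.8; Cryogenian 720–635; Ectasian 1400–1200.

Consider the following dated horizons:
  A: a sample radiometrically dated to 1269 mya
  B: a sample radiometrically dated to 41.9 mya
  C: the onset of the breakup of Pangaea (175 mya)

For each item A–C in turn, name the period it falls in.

A — Ectasian; B — Paleogene; C — Jurassic

A: 1269 Ma lies in 1400–1200 Ma, so Ectasian.
B: 41.9 Ma lies in 66–23.03 Ma, so Paleogene.
C: 175 Ma lies in 201.4–145 Ma, so Jurassic.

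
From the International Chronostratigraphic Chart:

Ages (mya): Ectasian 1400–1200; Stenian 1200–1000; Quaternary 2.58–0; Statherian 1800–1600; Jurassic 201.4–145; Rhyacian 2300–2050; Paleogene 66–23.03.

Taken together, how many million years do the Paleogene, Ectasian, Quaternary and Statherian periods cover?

445.55 million years

Duration is start − end for each: (66 − 23.03) + (1400 − 1200) + (2.58 − 0) + (1800 − 1600).
That is 42.97 + 200 + 2.58 + 200, which totals 445.55 million years.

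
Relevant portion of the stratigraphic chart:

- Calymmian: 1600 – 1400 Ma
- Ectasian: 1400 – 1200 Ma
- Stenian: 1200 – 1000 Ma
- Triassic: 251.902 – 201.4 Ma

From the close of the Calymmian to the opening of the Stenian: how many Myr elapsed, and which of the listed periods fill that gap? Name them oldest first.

200 million years; Ectasian

End of Calymmian = 1400 Ma; start of Stenian = 1200 Ma.
Gap = 1400 − 1200 = 200 Myr.
Periods wholly inside 1400–1200 Ma: Ectasian (1400–1200).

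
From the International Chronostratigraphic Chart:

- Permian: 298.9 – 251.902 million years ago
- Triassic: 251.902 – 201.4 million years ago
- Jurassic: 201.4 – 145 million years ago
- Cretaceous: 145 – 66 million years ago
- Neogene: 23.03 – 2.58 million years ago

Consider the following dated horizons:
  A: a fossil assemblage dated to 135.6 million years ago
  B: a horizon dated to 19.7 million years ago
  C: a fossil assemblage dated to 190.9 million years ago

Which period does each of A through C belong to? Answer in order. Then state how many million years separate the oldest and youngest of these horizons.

Match each age against the start–end ranges in the excerpt: A = 135.6 Ma → Cretaceous (145–66); B = 19.7 Ma → Neogene (23.03–2.58); C = 190.9 Ma → Jurassic (201.4–145).
The largest age is 190.9 Ma and the smallest is 19.7 Ma; their difference is 171.2 Myr.

A — Cretaceous; B — Neogene; C — Jurassic; span 171.2 million years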